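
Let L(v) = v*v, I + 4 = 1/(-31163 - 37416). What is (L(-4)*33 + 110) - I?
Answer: 44027719/68579 ≈ 642.00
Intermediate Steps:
I = -274317/68579 (I = -4 + 1/(-31163 - 37416) = -4 + 1/(-68579) = -4 - 1/68579 = -274317/68579 ≈ -4.0000)
L(v) = v**2
(L(-4)*33 + 110) - I = ((-4)**2*33 + 110) - 1*(-274317/68579) = (16*33 + 110) + 274317/68579 = (528 + 110) + 274317/68579 = 638 + 274317/68579 = 44027719/68579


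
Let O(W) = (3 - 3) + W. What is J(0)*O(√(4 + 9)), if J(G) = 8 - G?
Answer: 8*√13 ≈ 28.844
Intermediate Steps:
O(W) = W (O(W) = 0 + W = W)
J(0)*O(√(4 + 9)) = (8 - 1*0)*√(4 + 9) = (8 + 0)*√13 = 8*√13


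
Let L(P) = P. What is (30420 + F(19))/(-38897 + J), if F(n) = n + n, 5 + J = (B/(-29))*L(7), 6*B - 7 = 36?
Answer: -5299692/6769249 ≈ -0.78291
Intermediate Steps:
B = 43/6 (B = 7/6 + (⅙)*36 = 7/6 + 6 = 43/6 ≈ 7.1667)
J = -1171/174 (J = -5 + ((43/6)/(-29))*7 = -5 + ((43/6)*(-1/29))*7 = -5 - 43/174*7 = -5 - 301/174 = -1171/174 ≈ -6.7299)
F(n) = 2*n
(30420 + F(19))/(-38897 + J) = (30420 + 2*19)/(-38897 - 1171/174) = (30420 + 38)/(-6769249/174) = 30458*(-174/6769249) = -5299692/6769249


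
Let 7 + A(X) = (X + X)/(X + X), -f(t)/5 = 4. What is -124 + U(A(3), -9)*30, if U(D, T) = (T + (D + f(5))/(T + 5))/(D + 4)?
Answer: -173/2 ≈ -86.500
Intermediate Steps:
f(t) = -20 (f(t) = -5*4 = -20)
A(X) = -6 (A(X) = -7 + (X + X)/(X + X) = -7 + (2*X)/((2*X)) = -7 + (2*X)*(1/(2*X)) = -7 + 1 = -6)
U(D, T) = (T + (-20 + D)/(5 + T))/(4 + D) (U(D, T) = (T + (D - 20)/(T + 5))/(D + 4) = (T + (-20 + D)/(5 + T))/(4 + D))
-124 + U(A(3), -9)*30 = -124 + ((-20 - 6 + (-9)**2 + 5*(-9))/(20 + 4*(-9) + 5*(-6) - 6*(-9)))*30 = -124 + ((-20 - 6 + 81 - 45)/(20 - 36 - 30 + 54))*30 = -124 + (10/8)*30 = -124 + ((1/8)*10)*30 = -124 + (5/4)*30 = -124 + 75/2 = -173/2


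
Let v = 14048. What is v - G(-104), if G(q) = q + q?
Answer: 14256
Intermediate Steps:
G(q) = 2*q
v - G(-104) = 14048 - 2*(-104) = 14048 - 1*(-208) = 14048 + 208 = 14256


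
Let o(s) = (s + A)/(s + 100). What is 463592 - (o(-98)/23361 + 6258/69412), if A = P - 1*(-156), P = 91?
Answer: 26847496947179/57911919 ≈ 4.6359e+5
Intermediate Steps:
A = 247 (A = 91 - 1*(-156) = 91 + 156 = 247)
o(s) = (247 + s)/(100 + s) (o(s) = (s + 247)/(s + 100) = (247 + s)/(100 + s))
463592 - (o(-98)/23361 + 6258/69412) = 463592 - (((247 - 98)/(100 - 98))/23361 + 6258/69412) = 463592 - ((149/2)*(1/23361) + 6258*(1/69412)) = 463592 - (((½)*149)*(1/23361) + 447/4958) = 463592 - ((149/2)*(1/23361) + 447/4958) = 463592 - (149/46722 + 447/4958) = 463592 - 1*5405869/57911919 = 463592 - 5405869/57911919 = 26847496947179/57911919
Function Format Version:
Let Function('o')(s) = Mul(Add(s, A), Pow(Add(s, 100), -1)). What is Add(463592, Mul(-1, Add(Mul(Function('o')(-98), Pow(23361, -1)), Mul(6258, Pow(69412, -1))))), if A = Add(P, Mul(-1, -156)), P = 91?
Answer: Rational(26847496947179, 57911919) ≈ 4.6359e+5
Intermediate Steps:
A = 247 (A = Add(91, Mul(-1, -156)) = Add(91, 156) = 247)
Function('o')(s) = Mul(Pow(Add(100, s), -1), Add(247, s)) (Function('o')(s) = Mul(Add(s, 247), Pow(Add(s, 100), -1)) = Mul(Add(247, s), Pow(Add(100, s), -1)) = Mul(Pow(Add(100, s), -1), Add(247, s)))
Add(463592, Mul(-1, Add(Mul(Function('o')(-98), Pow(23361, -1)), Mul(6258, Pow(69412, -1))))) = Add(463592, Mul(-1, Add(Mul(Mul(Pow(Add(100, -98), -1), Add(247, -98)), Pow(23361, -1)), Mul(6258, Pow(69412, -1))))) = Add(463592, Mul(-1, Add(Mul(Mul(Pow(2, -1), 149), Rational(1, 23361)), Mul(6258, Rational(1, 69412))))) = Add(463592, Mul(-1, Add(Mul(Mul(Rational(1, 2), 149), Rational(1, 23361)), Rational(447, 4958)))) = Add(463592, Mul(-1, Add(Mul(Rational(149, 2), Rational(1, 23361)), Rational(447, 4958)))) = Add(463592, Mul(-1, Add(Rational(149, 46722), Rational(447, 4958)))) = Add(463592, Mul(-1, Rational(5405869, 57911919))) = Add(463592, Rational(-5405869, 57911919)) = Rational(26847496947179, 57911919)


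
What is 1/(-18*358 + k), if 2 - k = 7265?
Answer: -1/13707 ≈ -7.2955e-5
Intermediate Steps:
k = -7263 (k = 2 - 1*7265 = 2 - 7265 = -7263)
1/(-18*358 + k) = 1/(-18*358 - 7263) = 1/(-6444 - 7263) = 1/(-13707) = -1/13707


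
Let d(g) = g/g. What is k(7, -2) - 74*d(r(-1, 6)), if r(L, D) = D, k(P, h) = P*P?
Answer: -25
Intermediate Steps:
k(P, h) = P**2
d(g) = 1
k(7, -2) - 74*d(r(-1, 6)) = 7**2 - 74*1 = 49 - 74 = -25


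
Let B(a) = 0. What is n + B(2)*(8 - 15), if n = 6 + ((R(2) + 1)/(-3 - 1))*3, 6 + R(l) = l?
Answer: 33/4 ≈ 8.2500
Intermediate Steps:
R(l) = -6 + l
n = 33/4 (n = 6 + (((-6 + 2) + 1)/(-3 - 1))*3 = 6 + ((-4 + 1)/(-4))*3 = 6 - 3*(-1/4)*3 = 6 + (3/4)*3 = 6 + 9/4 = 33/4 ≈ 8.2500)
n + B(2)*(8 - 15) = 33/4 + 0*(8 - 15) = 33/4 + 0*(-7) = 33/4 + 0 = 33/4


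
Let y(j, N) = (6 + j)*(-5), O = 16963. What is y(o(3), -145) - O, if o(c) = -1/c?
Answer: -50974/3 ≈ -16991.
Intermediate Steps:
y(j, N) = -30 - 5*j
y(o(3), -145) - O = (-30 - (-5)/3) - 1*16963 = (-30 - (-5)/3) - 16963 = (-30 - 5*(-1/3)) - 16963 = (-30 + 5/3) - 16963 = -85/3 - 16963 = -50974/3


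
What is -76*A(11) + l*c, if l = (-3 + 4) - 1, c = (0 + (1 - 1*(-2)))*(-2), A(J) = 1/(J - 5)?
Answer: -38/3 ≈ -12.667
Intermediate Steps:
A(J) = 1/(-5 + J)
c = -6 (c = (0 + (1 + 2))*(-2) = (0 + 3)*(-2) = 3*(-2) = -6)
l = 0 (l = 1 - 1 = 0)
-76*A(11) + l*c = -76/(-5 + 11) + 0*(-6) = -76/6 + 0 = -76*⅙ + 0 = -38/3 + 0 = -38/3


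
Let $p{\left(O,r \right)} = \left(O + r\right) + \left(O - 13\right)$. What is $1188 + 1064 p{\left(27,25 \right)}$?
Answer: $71412$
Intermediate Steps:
$p{\left(O,r \right)} = -13 + r + 2 O$ ($p{\left(O,r \right)} = \left(O + r\right) + \left(-13 + O\right) = -13 + r + 2 O$)
$1188 + 1064 p{\left(27,25 \right)} = 1188 + 1064 \left(-13 + 25 + 2 \cdot 27\right) = 1188 + 1064 \left(-13 + 25 + 54\right) = 1188 + 1064 \cdot 66 = 1188 + 70224 = 71412$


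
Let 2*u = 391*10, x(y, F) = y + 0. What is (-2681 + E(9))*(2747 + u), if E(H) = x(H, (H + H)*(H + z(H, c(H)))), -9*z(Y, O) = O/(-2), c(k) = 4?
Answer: -12563744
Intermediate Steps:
z(Y, O) = O/18 (z(Y, O) = -O/(9*(-2)) = -O*(-1)/(9*2) = -(-1)*O/18 = O/18)
x(y, F) = y
E(H) = H
u = 1955 (u = (391*10)/2 = (½)*3910 = 1955)
(-2681 + E(9))*(2747 + u) = (-2681 + 9)*(2747 + 1955) = -2672*4702 = -12563744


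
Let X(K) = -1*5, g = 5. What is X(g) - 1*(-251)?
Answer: 246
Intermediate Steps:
X(K) = -5
X(g) - 1*(-251) = -5 - 1*(-251) = -5 + 251 = 246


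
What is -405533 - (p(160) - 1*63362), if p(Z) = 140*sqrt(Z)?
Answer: -342171 - 560*sqrt(10) ≈ -3.4394e+5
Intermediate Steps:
-405533 - (p(160) - 1*63362) = -405533 - (140*sqrt(160) - 1*63362) = -405533 - (140*(4*sqrt(10)) - 63362) = -405533 - (560*sqrt(10) - 63362) = -405533 - (-63362 + 560*sqrt(10)) = -405533 + (63362 - 560*sqrt(10)) = -342171 - 560*sqrt(10)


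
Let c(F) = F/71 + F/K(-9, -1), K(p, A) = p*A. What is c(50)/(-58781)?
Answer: -4000/37561059 ≈ -0.00010649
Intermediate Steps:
K(p, A) = A*p
c(F) = 80*F/639 (c(F) = F/71 + F/((-1*(-9))) = F*(1/71) + F/9 = F/71 + F*(1/9) = F/71 + F/9 = 80*F/639)
c(50)/(-58781) = ((80/639)*50)/(-58781) = (4000/639)*(-1/58781) = -4000/37561059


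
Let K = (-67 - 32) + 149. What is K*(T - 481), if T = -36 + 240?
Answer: -13850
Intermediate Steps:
T = 204
K = 50 (K = -99 + 149 = 50)
K*(T - 481) = 50*(204 - 481) = 50*(-277) = -13850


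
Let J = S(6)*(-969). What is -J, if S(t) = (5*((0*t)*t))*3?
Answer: 0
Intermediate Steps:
S(t) = 0 (S(t) = (5*(0*t))*3 = (5*0)*3 = 0*3 = 0)
J = 0 (J = 0*(-969) = 0)
-J = -1*0 = 0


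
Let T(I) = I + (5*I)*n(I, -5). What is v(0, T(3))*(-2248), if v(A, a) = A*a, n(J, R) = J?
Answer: 0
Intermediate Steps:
T(I) = I + 5*I**2 (T(I) = I + (5*I)*I = I + 5*I**2)
v(0, T(3))*(-2248) = (0*(3*(1 + 5*3)))*(-2248) = (0*(3*(1 + 15)))*(-2248) = (0*(3*16))*(-2248) = (0*48)*(-2248) = 0*(-2248) = 0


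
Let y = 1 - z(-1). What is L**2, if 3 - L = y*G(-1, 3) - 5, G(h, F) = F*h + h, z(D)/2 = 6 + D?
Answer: 784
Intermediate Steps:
z(D) = 12 + 2*D (z(D) = 2*(6 + D) = 12 + 2*D)
G(h, F) = h + F*h
y = -9 (y = 1 - (12 + 2*(-1)) = 1 - (12 - 2) = 1 - 1*10 = 1 - 10 = -9)
L = -28 (L = 3 - (-(-9)*(1 + 3) - 5) = 3 - (-(-9)*4 - 5) = 3 - (-9*(-4) - 5) = 3 - (36 - 5) = 3 - 1*31 = 3 - 31 = -28)
L**2 = (-28)**2 = 784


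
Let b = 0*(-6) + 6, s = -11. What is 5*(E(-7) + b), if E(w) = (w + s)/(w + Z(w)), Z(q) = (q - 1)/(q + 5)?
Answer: 60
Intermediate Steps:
Z(q) = (-1 + q)/(5 + q)
b = 6 (b = 0 + 6 = 6)
E(w) = (-11 + w)/(w + (-1 + w)/(5 + w)) (E(w) = (w - 11)/(w + (-1 + w)/(5 + w)) = (-11 + w)/(w + (-1 + w)/(5 + w)))
5*(E(-7) + b) = 5*((-11 - 7)*(5 - 7)/(-1 - 7 - 7*(5 - 7)) + 6) = 5*(-18*(-2)/(-1 - 7 - 7*(-2)) + 6) = 5*(-18*(-2)/(-1 - 7 + 14) + 6) = 5*(-18*(-2)/6 + 6) = 5*((1/6)*(-18)*(-2) + 6) = 5*(6 + 6) = 5*12 = 60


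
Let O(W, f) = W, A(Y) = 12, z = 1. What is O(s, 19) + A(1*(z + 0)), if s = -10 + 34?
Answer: 36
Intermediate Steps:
s = 24
O(s, 19) + A(1*(z + 0)) = 24 + 12 = 36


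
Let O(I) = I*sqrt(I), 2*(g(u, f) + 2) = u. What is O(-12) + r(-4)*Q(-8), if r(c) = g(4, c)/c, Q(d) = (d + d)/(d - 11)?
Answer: -24*I*sqrt(3) ≈ -41.569*I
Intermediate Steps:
Q(d) = 2*d/(-11 + d) (Q(d) = (2*d)/(-11 + d) = 2*d/(-11 + d))
g(u, f) = -2 + u/2
O(I) = I**(3/2)
r(c) = 0 (r(c) = (-2 + (1/2)*4)/c = (-2 + 2)/c = 0/c = 0)
O(-12) + r(-4)*Q(-8) = (-12)**(3/2) + 0*(2*(-8)/(-11 - 8)) = -24*I*sqrt(3) + 0*(2*(-8)/(-19)) = -24*I*sqrt(3) + 0*(2*(-8)*(-1/19)) = -24*I*sqrt(3) + 0*(16/19) = -24*I*sqrt(3) + 0 = -24*I*sqrt(3)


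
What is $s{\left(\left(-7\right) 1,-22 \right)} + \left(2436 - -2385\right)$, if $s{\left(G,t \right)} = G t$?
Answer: $4975$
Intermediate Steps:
$s{\left(\left(-7\right) 1,-22 \right)} + \left(2436 - -2385\right) = \left(-7\right) 1 \left(-22\right) + \left(2436 - -2385\right) = \left(-7\right) \left(-22\right) + \left(2436 + 2385\right) = 154 + 4821 = 4975$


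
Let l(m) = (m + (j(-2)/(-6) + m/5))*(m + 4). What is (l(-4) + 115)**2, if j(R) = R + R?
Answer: 13225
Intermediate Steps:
j(R) = 2*R
l(m) = (4 + m)*(2/3 + 6*m/5) (l(m) = (m + ((2*(-2))/(-6) + m/5))*(m + 4) = (m + (-4*(-1/6) + m*(1/5)))*(4 + m) = (m + (2/3 + m/5))*(4 + m) = (2/3 + 6*m/5)*(4 + m) = (4 + m)*(2/3 + 6*m/5))
(l(-4) + 115)**2 = ((8/3 + (6/5)*(-4)**2 + (82/15)*(-4)) + 115)**2 = ((8/3 + (6/5)*16 - 328/15) + 115)**2 = ((8/3 + 96/5 - 328/15) + 115)**2 = (0 + 115)**2 = 115**2 = 13225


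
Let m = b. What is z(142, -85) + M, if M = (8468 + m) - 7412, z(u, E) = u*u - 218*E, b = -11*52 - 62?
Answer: 39116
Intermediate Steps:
b = -634 (b = -572 - 62 = -634)
m = -634
z(u, E) = u² - 218*E
M = 422 (M = (8468 - 634) - 7412 = 7834 - 7412 = 422)
z(142, -85) + M = (142² - 218*(-85)) + 422 = (20164 + 18530) + 422 = 38694 + 422 = 39116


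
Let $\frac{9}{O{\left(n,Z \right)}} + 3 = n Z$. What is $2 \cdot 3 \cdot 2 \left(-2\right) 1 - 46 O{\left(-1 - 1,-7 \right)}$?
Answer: $- \frac{678}{11} \approx -61.636$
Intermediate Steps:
$O{\left(n,Z \right)} = \frac{9}{-3 + Z n}$ ($O{\left(n,Z \right)} = \frac{9}{-3 + n Z} = \frac{9}{-3 + Z n}$)
$2 \cdot 3 \cdot 2 \left(-2\right) 1 - 46 O{\left(-1 - 1,-7 \right)} = 2 \cdot 3 \cdot 2 \left(-2\right) 1 - 46 \frac{9}{-3 - 7 \left(-1 - 1\right)} = 6 \cdot 2 \left(-2\right) 1 - 46 \frac{9}{-3 - -14} = 12 \left(-2\right) 1 - 46 \frac{9}{-3 + 14} = \left(-24\right) 1 - 46 \cdot \frac{9}{11} = -24 - 46 \cdot 9 \cdot \frac{1}{11} = -24 - \frac{414}{11} = - \frac{678}{11}$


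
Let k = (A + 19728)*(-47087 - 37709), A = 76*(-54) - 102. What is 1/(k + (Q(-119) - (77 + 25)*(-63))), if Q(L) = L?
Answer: -1/1316197205 ≈ -7.5976e-10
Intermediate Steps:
A = -4206 (A = -4104 - 102 = -4206)
k = -1316203512 (k = (-4206 + 19728)*(-47087 - 37709) = 15522*(-84796) = -1316203512)
1/(k + (Q(-119) - (77 + 25)*(-63))) = 1/(-1316203512 + (-119 - (77 + 25)*(-63))) = 1/(-1316203512 + (-119 - 102*(-63))) = 1/(-1316203512 + (-119 - 1*(-6426))) = 1/(-1316203512 + (-119 + 6426)) = 1/(-1316203512 + 6307) = 1/(-1316197205) = -1/1316197205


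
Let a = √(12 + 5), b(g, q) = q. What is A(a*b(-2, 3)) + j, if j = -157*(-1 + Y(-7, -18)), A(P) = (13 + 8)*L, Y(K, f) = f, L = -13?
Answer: 2710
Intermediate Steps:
a = √17 ≈ 4.1231
A(P) = -273 (A(P) = (13 + 8)*(-13) = 21*(-13) = -273)
j = 2983 (j = -157*(-1 - 18) = -157*(-19) = 2983)
A(a*b(-2, 3)) + j = -273 + 2983 = 2710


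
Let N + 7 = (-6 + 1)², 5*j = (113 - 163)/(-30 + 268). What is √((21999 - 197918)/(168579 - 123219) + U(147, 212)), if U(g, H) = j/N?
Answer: I*√36336565/3060 ≈ 1.9699*I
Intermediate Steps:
j = -5/119 (j = ((113 - 163)/(-30 + 268))/5 = (-50/238)/5 = (-50*1/238)/5 = (⅕)*(-25/119) = -5/119 ≈ -0.042017)
N = 18 (N = -7 + (-6 + 1)² = -7 + (-5)² = -7 + 25 = 18)
U(g, H) = -5/2142 (U(g, H) = -5/119/18 = -5/119*1/18 = -5/2142)
√((21999 - 197918)/(168579 - 123219) + U(147, 212)) = √((21999 - 197918)/(168579 - 123219) - 5/2142) = √(-175919/45360 - 5/2142) = √(-427489/110160) = I*√36336565/3060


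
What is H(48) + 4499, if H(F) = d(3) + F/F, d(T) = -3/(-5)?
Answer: 22503/5 ≈ 4500.6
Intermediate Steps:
d(T) = ⅗ (d(T) = -3*(-⅕) = ⅗)
H(F) = 8/5 (H(F) = ⅗ + F/F = ⅗ + 1 = 8/5)
H(48) + 4499 = 8/5 + 4499 = 22503/5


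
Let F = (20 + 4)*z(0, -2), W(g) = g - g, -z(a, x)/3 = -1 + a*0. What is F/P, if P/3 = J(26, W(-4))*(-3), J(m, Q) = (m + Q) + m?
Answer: -2/13 ≈ -0.15385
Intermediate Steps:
z(a, x) = 3 (z(a, x) = -3*(-1 + a*0) = -3*(-1 + 0) = -3*(-1) = 3)
W(g) = 0
J(m, Q) = Q + 2*m (J(m, Q) = (Q + m) + m = Q + 2*m)
F = 72 (F = (20 + 4)*3 = 24*3 = 72)
P = -468 (P = 3*((0 + 2*26)*(-3)) = 3*((0 + 52)*(-3)) = 3*(52*(-3)) = 3*(-156) = -468)
F/P = 72/(-468) = 72*(-1/468) = -2/13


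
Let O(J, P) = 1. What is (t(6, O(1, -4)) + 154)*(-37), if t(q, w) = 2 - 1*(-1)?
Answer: -5809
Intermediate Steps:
t(q, w) = 3 (t(q, w) = 2 + 1 = 3)
(t(6, O(1, -4)) + 154)*(-37) = (3 + 154)*(-37) = 157*(-37) = -5809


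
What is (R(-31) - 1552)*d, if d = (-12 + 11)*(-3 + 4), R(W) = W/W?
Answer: 1551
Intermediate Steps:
R(W) = 1
d = -1 (d = -1*1 = -1)
(R(-31) - 1552)*d = (1 - 1552)*(-1) = -1551*(-1) = 1551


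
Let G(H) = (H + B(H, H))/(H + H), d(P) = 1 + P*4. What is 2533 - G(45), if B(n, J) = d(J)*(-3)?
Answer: 38078/15 ≈ 2538.5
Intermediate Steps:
d(P) = 1 + 4*P
B(n, J) = -3 - 12*J (B(n, J) = (1 + 4*J)*(-3) = -3 - 12*J)
G(H) = (-3 - 11*H)/(2*H) (G(H) = (H + (-3 - 12*H))/(H + H) = (-3 - 11*H)/((2*H)) = (-3 - 11*H)*(1/(2*H)) = (-3 - 11*H)/(2*H))
2533 - G(45) = 2533 - (-3 - 11*45)/(2*45) = 2533 - (-3 - 495)/(2*45) = 2533 - (-498)/(2*45) = 2533 - 1*(-83/15) = 2533 + 83/15 = 38078/15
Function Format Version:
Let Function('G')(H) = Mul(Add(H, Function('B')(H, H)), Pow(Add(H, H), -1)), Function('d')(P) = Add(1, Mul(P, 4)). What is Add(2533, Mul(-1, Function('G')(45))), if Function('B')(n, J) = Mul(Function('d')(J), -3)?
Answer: Rational(38078, 15) ≈ 2538.5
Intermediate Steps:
Function('d')(P) = Add(1, Mul(4, P))
Function('B')(n, J) = Add(-3, Mul(-12, J)) (Function('B')(n, J) = Mul(Add(1, Mul(4, J)), -3) = Add(-3, Mul(-12, J)))
Function('G')(H) = Mul(Rational(1, 2), Pow(H, -1), Add(-3, Mul(-11, H))) (Function('G')(H) = Mul(Add(H, Add(-3, Mul(-12, H))), Pow(Add(H, H), -1)) = Mul(Add(-3, Mul(-11, H)), Pow(Mul(2, H), -1)) = Mul(Add(-3, Mul(-11, H)), Mul(Rational(1, 2), Pow(H, -1))) = Mul(Rational(1, 2), Pow(H, -1), Add(-3, Mul(-11, H))))
Add(2533, Mul(-1, Function('G')(45))) = Add(2533, Mul(-1, Mul(Rational(1, 2), Pow(45, -1), Add(-3, Mul(-11, 45))))) = Add(2533, Mul(-1, Mul(Rational(1, 2), Rational(1, 45), Add(-3, -495)))) = Add(2533, Mul(-1, Mul(Rational(1, 2), Rational(1, 45), -498))) = Add(2533, Mul(-1, Rational(-83, 15))) = Add(2533, Rational(83, 15)) = Rational(38078, 15)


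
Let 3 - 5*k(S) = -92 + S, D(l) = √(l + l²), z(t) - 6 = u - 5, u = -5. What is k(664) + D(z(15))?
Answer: -569/5 + 2*√3 ≈ -110.34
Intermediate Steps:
z(t) = -4 (z(t) = 6 + (-5 - 5) = 6 - 10 = -4)
k(S) = 19 - S/5 (k(S) = ⅗ - (-92 + S)/5 = ⅗ + (92/5 - S/5) = 19 - S/5)
k(664) + D(z(15)) = (19 - ⅕*664) + √(-4*(1 - 4)) = (19 - 664/5) + √(-4*(-3)) = -569/5 + √12 = -569/5 + 2*√3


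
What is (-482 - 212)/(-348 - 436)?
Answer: 347/392 ≈ 0.88520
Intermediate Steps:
(-482 - 212)/(-348 - 436) = -694/(-784) = -694*(-1/784) = 347/392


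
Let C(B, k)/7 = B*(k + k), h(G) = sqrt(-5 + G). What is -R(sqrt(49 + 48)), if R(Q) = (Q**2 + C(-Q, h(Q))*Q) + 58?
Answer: -155 + 1358*sqrt(-5 + sqrt(97)) ≈ 2835.3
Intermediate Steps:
C(B, k) = 14*B*k (C(B, k) = 7*(B*(k + k)) = 7*(B*(2*k)) = 7*(2*B*k) = 14*B*k)
R(Q) = 58 + Q**2 - 14*Q**2*sqrt(-5 + Q) (R(Q) = (Q**2 + (14*(-Q)*sqrt(-5 + Q))*Q) + 58 = (Q**2 + (-14*Q*sqrt(-5 + Q))*Q) + 58 = (Q**2 - 14*Q**2*sqrt(-5 + Q)) + 58 = 58 + Q**2 - 14*Q**2*sqrt(-5 + Q))
-R(sqrt(49 + 48)) = -(58 + (sqrt(49 + 48))**2 - 14*(sqrt(49 + 48))**2*sqrt(-5 + sqrt(49 + 48))) = -(58 + (sqrt(97))**2 - 14*(sqrt(97))**2*sqrt(-5 + sqrt(97))) = -(58 + 97 - 14*97*sqrt(-5 + sqrt(97))) = -(58 + 97 - 1358*sqrt(-5 + sqrt(97))) = -(155 - 1358*sqrt(-5 + sqrt(97))) = -155 + 1358*sqrt(-5 + sqrt(97))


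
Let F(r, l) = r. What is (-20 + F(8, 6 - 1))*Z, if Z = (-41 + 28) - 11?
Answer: 288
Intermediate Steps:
Z = -24 (Z = -13 - 11 = -24)
(-20 + F(8, 6 - 1))*Z = (-20 + 8)*(-24) = -12*(-24) = 288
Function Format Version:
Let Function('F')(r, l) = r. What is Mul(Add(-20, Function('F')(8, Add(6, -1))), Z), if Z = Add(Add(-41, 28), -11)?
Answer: 288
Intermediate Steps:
Z = -24 (Z = Add(-13, -11) = -24)
Mul(Add(-20, Function('F')(8, Add(6, -1))), Z) = Mul(Add(-20, 8), -24) = Mul(-12, -24) = 288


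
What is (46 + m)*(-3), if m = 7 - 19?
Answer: -102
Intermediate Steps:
m = -12
(46 + m)*(-3) = (46 - 12)*(-3) = 34*(-3) = -102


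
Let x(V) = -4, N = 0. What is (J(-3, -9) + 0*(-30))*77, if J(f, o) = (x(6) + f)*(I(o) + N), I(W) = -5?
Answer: 2695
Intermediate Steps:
J(f, o) = 20 - 5*f (J(f, o) = (-4 + f)*(-5 + 0) = (-4 + f)*(-5) = 20 - 5*f)
(J(-3, -9) + 0*(-30))*77 = ((20 - 5*(-3)) + 0*(-30))*77 = ((20 + 15) + 0)*77 = (35 + 0)*77 = 35*77 = 2695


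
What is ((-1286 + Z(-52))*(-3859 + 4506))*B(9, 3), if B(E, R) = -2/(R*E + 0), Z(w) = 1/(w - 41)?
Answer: 154761106/2511 ≈ 61633.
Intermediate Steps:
Z(w) = 1/(-41 + w)
B(E, R) = -2/(E*R) (B(E, R) = -2/(E*R + 0) = -2*1/(E*R) = -2/(E*R))
((-1286 + Z(-52))*(-3859 + 4506))*B(9, 3) = ((-1286 + 1/(-41 - 52))*(-3859 + 4506))*(-2/(9*3)) = ((-1286 + 1/(-93))*647)*(-2*⅑*⅓) = ((-1286 - 1/93)*647)*(-2/27) = -119599/93*647*(-2/27) = -77380553/93*(-2/27) = 154761106/2511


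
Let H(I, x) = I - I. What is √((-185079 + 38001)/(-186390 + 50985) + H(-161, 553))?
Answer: √245865390/15045 ≈ 1.0422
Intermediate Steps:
H(I, x) = 0
√((-185079 + 38001)/(-186390 + 50985) + H(-161, 553)) = √((-185079 + 38001)/(-186390 + 50985) + 0) = √(-147078/(-135405) + 0) = √(-147078*(-1/135405) + 0) = √(16342/15045 + 0) = √(16342/15045) = √245865390/15045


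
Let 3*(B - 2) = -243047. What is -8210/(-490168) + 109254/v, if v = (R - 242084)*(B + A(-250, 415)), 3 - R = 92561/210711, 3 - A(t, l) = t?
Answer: 906232971685218293/54087484505802176296 ≈ 0.016755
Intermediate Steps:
A(t, l) = 3 - t
B = -243041/3 (B = 2 + (1/3)*(-243047) = 2 - 243047/3 = -243041/3 ≈ -81014.)
R = 539572/210711 (R = 3 - 92561/210711 = 539572/210711 ≈ 2.5607)
v = 12358616361430864/632133 (v = (539572/210711 - 242084)*(-243041/3 + (3 - 1*(-250))) = -51009222152*(-243041/3 + (3 + 250))/210711 = -51009222152*(-243041/3 + 253)/210711 = -51009222152/210711*(-242282/3) = 12358616361430864/632133 ≈ 1.9551e+10)
-8210/(-490168) + 109254/v = -8210/(-490168) + 109254/(12358616361430864/632133) = -8210*(-1/490168) + 109254*(632133/12358616361430864) = 4105/245084 + 34531529391/6179308180715432 = 906232971685218293/54087484505802176296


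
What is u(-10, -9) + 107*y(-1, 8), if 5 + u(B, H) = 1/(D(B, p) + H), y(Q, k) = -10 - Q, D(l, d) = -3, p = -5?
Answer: -11617/12 ≈ -968.08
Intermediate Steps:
u(B, H) = -5 + 1/(-3 + H)
u(-10, -9) + 107*y(-1, 8) = (16 - 5*(-9))/(-3 - 9) + 107*(-10 - 1*(-1)) = (16 + 45)/(-12) + 107*(-10 + 1) = -1/12*61 + 107*(-9) = -61/12 - 963 = -11617/12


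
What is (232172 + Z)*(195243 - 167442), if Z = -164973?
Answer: 1868199399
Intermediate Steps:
(232172 + Z)*(195243 - 167442) = (232172 - 164973)*(195243 - 167442) = 67199*27801 = 1868199399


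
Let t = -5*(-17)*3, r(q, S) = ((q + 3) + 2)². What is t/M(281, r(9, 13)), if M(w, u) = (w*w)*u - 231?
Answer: 51/3095225 ≈ 1.6477e-5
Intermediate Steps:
r(q, S) = (5 + q)² (r(q, S) = ((3 + q) + 2)² = (5 + q)²)
M(w, u) = -231 + u*w² (M(w, u) = w²*u - 231 = u*w² - 231 = -231 + u*w²)
t = 255 (t = 85*3 = 255)
t/M(281, r(9, 13)) = 255/(-231 + (5 + 9)²*281²) = 255/(-231 + 14²*78961) = 255/(-231 + 196*78961) = 255/(-231 + 15476356) = 255/15476125 = 255*(1/15476125) = 51/3095225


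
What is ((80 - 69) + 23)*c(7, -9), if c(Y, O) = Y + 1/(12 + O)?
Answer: 748/3 ≈ 249.33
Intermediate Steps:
((80 - 69) + 23)*c(7, -9) = ((80 - 69) + 23)*((1 + 12*7 - 9*7)/(12 - 9)) = (11 + 23)*((1 + 84 - 63)/3) = 34*((⅓)*22) = 34*(22/3) = 748/3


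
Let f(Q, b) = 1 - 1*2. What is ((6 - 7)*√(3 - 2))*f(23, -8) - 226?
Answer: -225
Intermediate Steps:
f(Q, b) = -1 (f(Q, b) = 1 - 2 = -1)
((6 - 7)*√(3 - 2))*f(23, -8) - 226 = ((6 - 7)*√(3 - 2))*(-1) - 226 = -√1*(-1) - 226 = -1*1*(-1) - 226 = -1*(-1) - 226 = 1 - 226 = -225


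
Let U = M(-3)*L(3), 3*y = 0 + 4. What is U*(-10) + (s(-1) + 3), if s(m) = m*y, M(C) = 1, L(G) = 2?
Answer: -55/3 ≈ -18.333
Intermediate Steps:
y = 4/3 (y = (0 + 4)/3 = (⅓)*4 = 4/3 ≈ 1.3333)
U = 2 (U = 1*2 = 2)
s(m) = 4*m/3 (s(m) = m*(4/3) = 4*m/3)
U*(-10) + (s(-1) + 3) = 2*(-10) + ((4/3)*(-1) + 3) = -20 + (-4/3 + 3) = -20 + 5/3 = -55/3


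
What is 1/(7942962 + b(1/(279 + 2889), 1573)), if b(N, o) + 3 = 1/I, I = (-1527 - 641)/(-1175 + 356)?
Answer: 2168/17220335931 ≈ 1.2590e-7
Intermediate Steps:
I = 2168/819 (I = -2168/(-819) = -2168*(-1/819) = 2168/819 ≈ 2.6471)
b(N, o) = -5685/2168 (b(N, o) = -3 + 1/(2168/819) = -3 + 819/2168 = -5685/2168)
1/(7942962 + b(1/(279 + 2889), 1573)) = 1/(7942962 - 5685/2168) = 1/(17220335931/2168) = 2168/17220335931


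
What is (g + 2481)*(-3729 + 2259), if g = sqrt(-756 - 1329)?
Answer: -3647070 - 1470*I*sqrt(2085) ≈ -3.6471e+6 - 67123.0*I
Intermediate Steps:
g = I*sqrt(2085) (g = sqrt(-2085) = I*sqrt(2085) ≈ 45.662*I)
(g + 2481)*(-3729 + 2259) = (I*sqrt(2085) + 2481)*(-3729 + 2259) = (2481 + I*sqrt(2085))*(-1470) = -3647070 - 1470*I*sqrt(2085)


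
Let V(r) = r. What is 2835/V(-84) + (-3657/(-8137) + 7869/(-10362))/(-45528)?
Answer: -43185595378787/1279573454544 ≈ -33.750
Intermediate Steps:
2835/V(-84) + (-3657/(-8137) + 7869/(-10362))/(-45528) = 2835/(-84) + (-3657/(-8137) + 7869/(-10362))/(-45528) = 2835*(-1/84) + (-3657*(-1/8137) + 7869*(-1/10362))*(-1/45528) = -135/4 + (3657/8137 - 2623/3454)*(-1/45528) = -135/4 - 8712073/28105198*(-1/45528) = -135/4 + 8712073/1279573454544 = -43185595378787/1279573454544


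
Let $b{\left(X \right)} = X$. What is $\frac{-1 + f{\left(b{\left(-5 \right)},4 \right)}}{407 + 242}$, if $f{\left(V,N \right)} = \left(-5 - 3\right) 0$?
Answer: $- \frac{1}{649} \approx -0.0015408$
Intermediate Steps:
$f{\left(V,N \right)} = 0$ ($f{\left(V,N \right)} = \left(-8\right) 0 = 0$)
$\frac{-1 + f{\left(b{\left(-5 \right)},4 \right)}}{407 + 242} = \frac{-1 + 0}{407 + 242} = - \frac{1}{649}$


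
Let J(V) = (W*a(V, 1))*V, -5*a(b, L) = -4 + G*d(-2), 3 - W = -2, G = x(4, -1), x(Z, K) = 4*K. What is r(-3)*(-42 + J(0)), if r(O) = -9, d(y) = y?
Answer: 378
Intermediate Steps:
G = -4 (G = 4*(-1) = -4)
W = 5 (W = 3 - 1*(-2) = 3 + 2 = 5)
a(b, L) = -⅘ (a(b, L) = -(-4 - 4*(-2))/5 = -(-4 + 8)/5 = -⅕*4 = -⅘)
J(V) = -4*V (J(V) = (5*(-⅘))*V = -4*V)
r(-3)*(-42 + J(0)) = -9*(-42 - 4*0) = -9*(-42 + 0) = -9*(-42) = 378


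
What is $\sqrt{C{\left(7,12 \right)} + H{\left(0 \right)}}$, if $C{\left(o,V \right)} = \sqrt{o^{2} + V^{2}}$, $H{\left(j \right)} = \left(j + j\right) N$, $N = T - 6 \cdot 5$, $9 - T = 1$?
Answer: $\sqrt[4]{193} \approx 3.7273$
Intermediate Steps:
$T = 8$ ($T = 9 - 1 = 8$)
$N = -22$ ($N = 8 - 6 \cdot 5 = 8 - 30 = -22$)
$H{\left(j \right)} = - 44 j$ ($H{\left(j \right)} = \left(j + j\right) \left(-22\right) = 2 j \left(-22\right) = - 44 j$)
$C{\left(o,V \right)} = \sqrt{V^{2} + o^{2}}$
$\sqrt{C{\left(7,12 \right)} + H{\left(0 \right)}} = \sqrt{\sqrt{12^{2} + 7^{2}} - 0} = \sqrt{\sqrt{144 + 49} + 0} = \sqrt{\sqrt{193} + 0} = \sqrt{\sqrt{193}} = \sqrt[4]{193}$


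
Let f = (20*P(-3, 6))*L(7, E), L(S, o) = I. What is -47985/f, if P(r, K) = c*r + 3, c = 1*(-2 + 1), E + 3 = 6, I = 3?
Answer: -3199/24 ≈ -133.29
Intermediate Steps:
E = 3 (E = -3 + 6 = 3)
c = -1 (c = 1*(-1) = -1)
L(S, o) = 3
P(r, K) = 3 - r (P(r, K) = -r + 3 = 3 - r)
f = 360 (f = (20*(3 - 1*(-3)))*3 = (20*(3 + 3))*3 = (20*6)*3 = 120*3 = 360)
-47985/f = -47985/360 = -47985*1/360 = -3199/24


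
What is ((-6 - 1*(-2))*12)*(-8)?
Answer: 384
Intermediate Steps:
((-6 - 1*(-2))*12)*(-8) = ((-6 + 2)*12)*(-8) = -4*12*(-8) = -48*(-8) = 384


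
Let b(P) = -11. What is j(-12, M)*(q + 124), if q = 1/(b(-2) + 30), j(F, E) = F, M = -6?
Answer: -28284/19 ≈ -1488.6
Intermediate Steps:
q = 1/19 (q = 1/(-11 + 30) = 1/19 ≈ 0.052632)
j(-12, M)*(q + 124) = -12*(1/19 + 124) = -12*2357/19 = -28284/19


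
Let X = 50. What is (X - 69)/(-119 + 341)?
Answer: -19/222 ≈ -0.085586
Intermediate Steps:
(X - 69)/(-119 + 341) = (50 - 69)/(-119 + 341) = -19/222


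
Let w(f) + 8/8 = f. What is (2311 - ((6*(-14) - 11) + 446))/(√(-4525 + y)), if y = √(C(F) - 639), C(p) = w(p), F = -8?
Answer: 1960/√(-4525 + 18*I*√2) ≈ 0.081955 - 29.137*I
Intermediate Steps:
w(f) = -1 + f
C(p) = -1 + p
y = 18*I*√2 (y = √((-1 - 8) - 639) = √(-9 - 639) = √(-648) = 18*I*√2 ≈ 25.456*I)
(2311 - ((6*(-14) - 11) + 446))/(√(-4525 + y)) = (2311 - ((6*(-14) - 11) + 446))/(√(-4525 + 18*I*√2)) = (2311 - ((-84 - 11) + 446))/√(-4525 + 18*I*√2) = (2311 - (-95 + 446))/√(-4525 + 18*I*√2) = (2311 - 1*351)/√(-4525 + 18*I*√2) = (2311 - 351)/√(-4525 + 18*I*√2) = 1960/√(-4525 + 18*I*√2)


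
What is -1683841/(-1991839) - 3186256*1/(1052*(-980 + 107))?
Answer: 20342633515/4714682913 ≈ 4.3147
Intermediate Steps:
-1683841/(-1991839) - 3186256*1/(1052*(-980 + 107)) = -1683841*(-1/1991839) - 3186256/(1052*(-873)) = 1683841/1991839 - 3186256/(-918396) = 1683841/1991839 - 3186256*(-1/918396) = 1683841/1991839 + 8212/2367 = 20342633515/4714682913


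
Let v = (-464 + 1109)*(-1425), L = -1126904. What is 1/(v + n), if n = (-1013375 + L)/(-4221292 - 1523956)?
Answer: -5745248/5280598927721 ≈ -1.0880e-6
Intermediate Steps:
v = -919125 (v = 645*(-1425) = -919125)
n = 2140279/5745248 (n = (-1013375 - 1126904)/(-4221292 - 1523956) = -2140279/(-5745248) = -2140279*(-1/5745248) = 2140279/5745248 ≈ 0.37253)
1/(v + n) = 1/(-919125 + 2140279/5745248) = 1/(-5280598927721/5745248) = -5745248/5280598927721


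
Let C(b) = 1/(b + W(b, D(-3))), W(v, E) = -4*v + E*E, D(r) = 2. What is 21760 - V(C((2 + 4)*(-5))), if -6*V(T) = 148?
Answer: 65354/3 ≈ 21785.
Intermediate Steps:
W(v, E) = E**2 - 4*v (W(v, E) = -4*v + E**2 = E**2 - 4*v)
C(b) = 1/(4 - 3*b) (C(b) = 1/(b + (2**2 - 4*b)) = 1/(b + (4 - 4*b)) = 1/(4 - 3*b))
V(T) = -74/3 (V(T) = -1/6*148 = -74/3)
21760 - V(C((2 + 4)*(-5))) = 21760 - 1*(-74/3) = 21760 + 74/3 = 65354/3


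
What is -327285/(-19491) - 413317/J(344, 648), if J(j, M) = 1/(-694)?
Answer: 1863612570101/6497 ≈ 2.8684e+8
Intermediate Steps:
J(j, M) = -1/694
-327285/(-19491) - 413317/J(344, 648) = -327285/(-19491) - 413317/(-1/694) = -327285*(-1/19491) - 413317*(-694) = 109095/6497 + 286841998 = 1863612570101/6497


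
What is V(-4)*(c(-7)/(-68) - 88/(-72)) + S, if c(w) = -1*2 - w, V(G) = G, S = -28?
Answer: -4987/153 ≈ -32.595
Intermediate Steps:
c(w) = -2 - w
V(-4)*(c(-7)/(-68) - 88/(-72)) + S = -4*((-2 - 1*(-7))/(-68) - 88/(-72)) - 28 = -4*((-2 + 7)*(-1/68) - 88*(-1/72)) - 28 = -4*(5*(-1/68) + 11/9) - 28 = -4*(-5/68 + 11/9) - 28 = -4*703/612 - 28 = -703/153 - 28 = -4987/153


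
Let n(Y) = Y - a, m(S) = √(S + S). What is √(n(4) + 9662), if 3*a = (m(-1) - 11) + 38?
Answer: √(86913 - 3*I*√2)/3 ≈ 98.27 - 0.0023985*I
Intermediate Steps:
m(S) = √2*√S (m(S) = √(2*S) = √2*√S)
a = 9 + I*√2/3 (a = ((√2*√(-1) - 11) + 38)/3 = ((√2*I - 11) + 38)/3 = ((I*√2 - 11) + 38)/3 = ((-11 + I*√2) + 38)/3 = (27 + I*√2)/3 = 9 + I*√2/3 ≈ 9.0 + 0.4714*I)
n(Y) = -9 + Y - I*√2/3 (n(Y) = Y - (9 + I*√2/3) = Y + (-9 - I*√2/3) = -9 + Y - I*√2/3)
√(n(4) + 9662) = √((-9 + 4 - I*√2/3) + 9662) = √((-5 - I*√2/3) + 9662) = √(9657 - I*√2/3)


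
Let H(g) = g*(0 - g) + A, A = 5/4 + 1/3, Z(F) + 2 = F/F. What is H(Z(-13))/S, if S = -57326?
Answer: -7/687912 ≈ -1.0176e-5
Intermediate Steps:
Z(F) = -1 (Z(F) = -2 + F/F = -2 + 1 = -1)
A = 19/12 (A = 5*(¼) + 1*(⅓) = 5/4 + ⅓ = 19/12 ≈ 1.5833)
H(g) = 19/12 - g² (H(g) = g*(0 - g) + 19/12 = g*(-g) + 19/12 = -g² + 19/12 = 19/12 - g²)
H(Z(-13))/S = (19/12 - 1*(-1)²)/(-57326) = (19/12 - 1*1)*(-1/57326) = (19/12 - 1)*(-1/57326) = (7/12)*(-1/57326) = -7/687912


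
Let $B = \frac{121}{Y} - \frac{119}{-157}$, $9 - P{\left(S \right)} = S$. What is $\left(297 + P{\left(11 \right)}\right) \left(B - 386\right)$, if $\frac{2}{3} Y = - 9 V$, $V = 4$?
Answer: $- \frac{969098305}{8478} \approx -1.1431 \cdot 10^{5}$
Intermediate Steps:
$P{\left(S \right)} = 9 - S$
$Y = -54$ ($Y = \frac{3 \left(\left(-9\right) 4\right)}{2} = \frac{3}{2} \left(-36\right) = -54$)
$B = - \frac{12571}{8478}$ ($B = \frac{121}{-54} - \frac{119}{-157} = 121 \left(- \frac{1}{54}\right) - - \frac{119}{157} = - \frac{121}{54} + \frac{119}{157} = - \frac{12571}{8478} \approx -1.4828$)
$\left(297 + P{\left(11 \right)}\right) \left(B - 386\right) = \left(297 + \left(9 - 11\right)\right) \left(- \frac{12571}{8478} - 386\right) = \left(297 + \left(9 - 11\right)\right) \left(- \frac{3285079}{8478}\right) = \left(297 - 2\right) \left(- \frac{3285079}{8478}\right) = 295 \left(- \frac{3285079}{8478}\right) = - \frac{969098305}{8478}$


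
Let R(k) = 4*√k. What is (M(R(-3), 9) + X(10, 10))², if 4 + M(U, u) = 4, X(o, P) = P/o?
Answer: 1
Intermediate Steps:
M(U, u) = 0 (M(U, u) = -4 + 4 = 0)
(M(R(-3), 9) + X(10, 10))² = (0 + 10/10)² = (0 + 10*(⅒))² = (0 + 1)² = 1² = 1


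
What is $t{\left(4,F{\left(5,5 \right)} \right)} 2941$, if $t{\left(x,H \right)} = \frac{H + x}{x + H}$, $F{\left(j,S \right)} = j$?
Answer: $2941$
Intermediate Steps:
$t{\left(x,H \right)} = 1$ ($t{\left(x,H \right)} = \frac{H + x}{H + x} = 1$)
$t{\left(4,F{\left(5,5 \right)} \right)} 2941 = 1 \cdot 2941 = 2941$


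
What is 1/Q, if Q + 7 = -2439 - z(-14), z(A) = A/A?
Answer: -1/2447 ≈ -0.00040866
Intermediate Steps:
z(A) = 1
Q = -2447 (Q = -7 + (-2439 - 1*1) = -7 + (-2439 - 1) = -7 - 2440 = -2447)
1/Q = 1/(-2447) = -1/2447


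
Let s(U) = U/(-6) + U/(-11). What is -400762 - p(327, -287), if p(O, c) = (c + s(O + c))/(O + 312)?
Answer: -8450858483/21087 ≈ -4.0076e+5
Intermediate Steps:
s(U) = -17*U/66 (s(U) = U*(-⅙) + U*(-1/11) = -U/6 - U/11 = -17*U/66)
p(O, c) = (-17*O/66 + 49*c/66)/(312 + O) (p(O, c) = (c - 17*(O + c)/66)/(O + 312) = (c + (-17*O/66 - 17*c/66))/(312 + O) = (-17*O/66 + 49*c/66)/(312 + O))
-400762 - p(327, -287) = -400762 - (-17*327 + 49*(-287))/(66*(312 + 327)) = -400762 - (-5559 - 14063)/(66*639) = -400762 - (-19622)/(66*639) = -400762 - 1*(-9811/21087) = -400762 + 9811/21087 = -8450858483/21087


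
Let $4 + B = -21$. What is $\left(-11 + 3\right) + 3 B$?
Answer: $-83$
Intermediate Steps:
$B = -25$ ($B = -4 - 21 = -25$)
$\left(-11 + 3\right) + 3 B = \left(-11 + 3\right) + 3 \left(-25\right) = -8 - 75 = -83$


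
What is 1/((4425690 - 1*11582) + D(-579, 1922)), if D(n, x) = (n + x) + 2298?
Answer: 1/4417749 ≈ 2.2636e-7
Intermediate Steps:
D(n, x) = 2298 + n + x
1/((4425690 - 1*11582) + D(-579, 1922)) = 1/((4425690 - 1*11582) + (2298 - 579 + 1922)) = 1/((4425690 - 11582) + 3641) = 1/(4414108 + 3641) = 1/4417749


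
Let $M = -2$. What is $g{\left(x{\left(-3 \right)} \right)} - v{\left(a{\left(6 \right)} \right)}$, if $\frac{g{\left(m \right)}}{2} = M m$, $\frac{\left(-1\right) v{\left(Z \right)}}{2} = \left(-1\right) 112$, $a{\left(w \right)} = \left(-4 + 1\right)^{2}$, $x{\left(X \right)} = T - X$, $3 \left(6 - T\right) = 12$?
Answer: $-244$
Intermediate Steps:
$T = 2$ ($T = 6 - 4 = 2$)
$x{\left(X \right)} = 2 - X$
$a{\left(w \right)} = 9$ ($a{\left(w \right)} = \left(-3\right)^{2} = 9$)
$v{\left(Z \right)} = 224$ ($v{\left(Z \right)} = - 2 \left(\left(-1\right) 112\right) = \left(-2\right) \left(-112\right) = 224$)
$g{\left(m \right)} = - 4 m$ ($g{\left(m \right)} = 2 \left(- 2 m\right) = - 4 m$)
$g{\left(x{\left(-3 \right)} \right)} - v{\left(a{\left(6 \right)} \right)} = - 4 \left(2 - -3\right) - 224 = - 4 \left(2 + 3\right) - 224 = \left(-4\right) 5 - 224 = -20 - 224 = -244$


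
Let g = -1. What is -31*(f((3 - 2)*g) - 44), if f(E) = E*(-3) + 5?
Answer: 1116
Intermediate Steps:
f(E) = 5 - 3*E (f(E) = -3*E + 5 = 5 - 3*E)
-31*(f((3 - 2)*g) - 44) = -31*((5 - 3*(3 - 2)*(-1)) - 44) = -31*((5 - 3*(-1)) - 44) = -31*((5 + 3) - 44) = -31*(8 - 44) = -31*(-36) = 1116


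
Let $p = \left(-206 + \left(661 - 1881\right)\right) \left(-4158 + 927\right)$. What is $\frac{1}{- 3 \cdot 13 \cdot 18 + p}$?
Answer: $\frac{1}{4606704} \approx 2.1708 \cdot 10^{-7}$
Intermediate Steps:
$p = 4607406$ ($p = \left(-206 - 1220\right) \left(-3231\right) = \left(-1426\right) \left(-3231\right) = 4607406$)
$\frac{1}{- 3 \cdot 13 \cdot 18 + p} = \frac{1}{- 3 \cdot 13 \cdot 18 + 4607406} = \frac{1}{- 39 \cdot 18 + 4607406} = \frac{1}{\left(-1\right) 702 + 4607406} = \frac{1}{-702 + 4607406} = \frac{1}{4606704}$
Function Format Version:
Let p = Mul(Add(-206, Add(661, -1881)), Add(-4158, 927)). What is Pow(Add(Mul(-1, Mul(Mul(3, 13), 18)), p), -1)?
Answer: Rational(1, 4606704) ≈ 2.1708e-7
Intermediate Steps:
p = 4607406 (p = Mul(Add(-206, -1220), -3231) = Mul(-1426, -3231) = 4607406)
Pow(Add(Mul(-1, Mul(Mul(3, 13), 18)), p), -1) = Pow(Add(Mul(-1, Mul(Mul(3, 13), 18)), 4607406), -1) = Pow(Add(Mul(-1, Mul(39, 18)), 4607406), -1) = Pow(Add(Mul(-1, 702), 4607406), -1) = Pow(Add(-702, 4607406), -1) = Pow(4606704, -1) = Rational(1, 4606704)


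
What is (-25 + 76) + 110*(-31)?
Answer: -3359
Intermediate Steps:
(-25 + 76) + 110*(-31) = 51 - 3410 = -3359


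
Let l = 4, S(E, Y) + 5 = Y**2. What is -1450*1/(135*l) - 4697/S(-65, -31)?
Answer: -196129/25812 ≈ -7.5984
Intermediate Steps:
S(E, Y) = -5 + Y**2
-1450*1/(135*l) - 4697/S(-65, -31) = -1450/((4*9)*15) - 4697/(-5 + (-31)**2) = -1450/(36*15) - 4697/(-5 + 961) = -1450/540 - 4697/956 = -1450*1/540 - 4697*1/956 = -145/54 - 4697/956 = -196129/25812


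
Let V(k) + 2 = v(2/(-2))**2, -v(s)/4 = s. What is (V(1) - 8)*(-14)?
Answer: -84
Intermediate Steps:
v(s) = -4*s
V(k) = 14 (V(k) = -2 + (-8/(-2))**2 = -2 + (-8*(-1)/2)**2 = -2 + (-4*(-1))**2 = -2 + 4**2 = -2 + 16 = 14)
(V(1) - 8)*(-14) = (14 - 8)*(-14) = 6*(-14) = -84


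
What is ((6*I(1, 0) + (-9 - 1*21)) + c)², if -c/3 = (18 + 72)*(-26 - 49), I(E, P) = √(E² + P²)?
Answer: 409091076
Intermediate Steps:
c = 20250 (c = -3*(18 + 72)*(-26 - 49) = -270*(-75) = -3*(-6750) = 20250)
((6*I(1, 0) + (-9 - 1*21)) + c)² = ((6*√(1² + 0²) + (-9 - 1*21)) + 20250)² = ((6*√(1 + 0) + (-9 - 21)) + 20250)² = ((6*√1 - 30) + 20250)² = ((6*1 - 30) + 20250)² = ((6 - 30) + 20250)² = (-24 + 20250)² = 20226² = 409091076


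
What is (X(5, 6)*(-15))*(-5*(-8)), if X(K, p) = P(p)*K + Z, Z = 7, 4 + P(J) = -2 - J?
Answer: 31800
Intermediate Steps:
P(J) = -6 - J (P(J) = -4 + (-2 - J) = -6 - J)
X(K, p) = 7 + K*(-6 - p) (X(K, p) = (-6 - p)*K + 7 = K*(-6 - p) + 7 = 7 + K*(-6 - p))
(X(5, 6)*(-15))*(-5*(-8)) = ((7 - 1*5*(6 + 6))*(-15))*(-5*(-8)) = ((7 - 1*5*12)*(-15))*40 = ((7 - 60)*(-15))*40 = -53*(-15)*40 = 795*40 = 31800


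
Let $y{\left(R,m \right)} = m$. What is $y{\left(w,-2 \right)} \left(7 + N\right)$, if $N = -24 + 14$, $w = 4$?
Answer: $6$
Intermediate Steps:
$N = -10$
$y{\left(w,-2 \right)} \left(7 + N\right) = - 2 \left(7 - 10\right) = \left(-2\right) \left(-3\right) = 6$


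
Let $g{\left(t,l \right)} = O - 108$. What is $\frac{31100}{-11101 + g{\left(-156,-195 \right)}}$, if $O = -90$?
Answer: $- \frac{31100}{11299} \approx -2.7525$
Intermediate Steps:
$g{\left(t,l \right)} = -198$ ($g{\left(t,l \right)} = -90 - 108 = -198$)
$\frac{31100}{-11101 + g{\left(-156,-195 \right)}} = \frac{31100}{-11101 - 198} = \frac{31100}{-11299} = 31100 \left(- \frac{1}{11299}\right) = - \frac{31100}{11299}$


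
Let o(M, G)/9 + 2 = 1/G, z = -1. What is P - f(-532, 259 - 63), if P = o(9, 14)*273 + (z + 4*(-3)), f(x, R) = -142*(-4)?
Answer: -10639/2 ≈ -5319.5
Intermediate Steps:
f(x, R) = 568
o(M, G) = -18 + 9/G
P = -9503/2 (P = (-18 + 9/14)*273 + (-1 + 4*(-3)) = (-18 + 9*(1/14))*273 + (-1 - 12) = (-18 + 9/14)*273 - 13 = -243/14*273 - 13 = -9477/2 - 13 = -9503/2 ≈ -4751.5)
P - f(-532, 259 - 63) = -9503/2 - 1*568 = -9503/2 - 568 = -10639/2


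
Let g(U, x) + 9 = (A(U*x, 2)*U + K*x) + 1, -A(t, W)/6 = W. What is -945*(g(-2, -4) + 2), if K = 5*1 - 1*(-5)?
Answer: 20790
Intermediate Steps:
A(t, W) = -6*W
K = 10 (K = 5 + 5 = 10)
g(U, x) = -8 - 12*U + 10*x (g(U, x) = -9 + (((-6*2)*U + 10*x) + 1) = -9 + ((-12*U + 10*x) + 1) = -9 + (1 - 12*U + 10*x) = -8 - 12*U + 10*x)
-945*(g(-2, -4) + 2) = -945*((-8 - 12*(-2) + 10*(-4)) + 2) = -945*((-8 + 24 - 40) + 2) = -945*(-24 + 2) = -945*(-22) = -135*(-154) = 20790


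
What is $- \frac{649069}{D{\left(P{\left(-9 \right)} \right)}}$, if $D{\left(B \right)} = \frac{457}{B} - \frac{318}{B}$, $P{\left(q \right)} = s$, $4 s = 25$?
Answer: $- \frac{16226725}{556} \approx -29185.0$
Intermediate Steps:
$s = \frac{25}{4}$ ($s = \frac{1}{4} \cdot 25 = \frac{25}{4} \approx 6.25$)
$P{\left(q \right)} = \frac{25}{4}$
$D{\left(B \right)} = \frac{139}{B}$
$- \frac{649069}{D{\left(P{\left(-9 \right)} \right)}} = - \frac{649069}{139 \frac{1}{\frac{25}{4}}} = - \frac{649069}{139 \cdot \frac{4}{25}} = - \frac{649069}{\frac{556}{25}} = \left(-649069\right) \frac{25}{556} = - \frac{16226725}{556}$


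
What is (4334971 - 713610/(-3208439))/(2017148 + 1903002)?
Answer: 13908490733879/12577562145850 ≈ 1.1058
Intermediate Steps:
(4334971 - 713610/(-3208439))/(2017148 + 1903002) = (4334971 - 713610*(-1/3208439))/3920150 = (4334971 + 713610/3208439)*(1/3920150) = (13908490733879/3208439)*(1/3920150) = 13908490733879/12577562145850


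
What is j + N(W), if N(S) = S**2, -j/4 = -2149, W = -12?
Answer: 8740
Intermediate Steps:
j = 8596 (j = -4*(-2149) = 8596)
j + N(W) = 8596 + (-12)**2 = 8596 + 144 = 8740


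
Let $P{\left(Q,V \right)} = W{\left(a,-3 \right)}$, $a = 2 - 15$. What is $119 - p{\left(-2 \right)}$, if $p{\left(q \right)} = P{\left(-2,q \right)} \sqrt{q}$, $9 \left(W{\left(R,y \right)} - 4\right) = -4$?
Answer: $119 - \frac{32 i \sqrt{2}}{9} \approx 119.0 - 5.0283 i$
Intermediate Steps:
$a = -13$ ($a = 2 - 15 = -13$)
$W{\left(R,y \right)} = \frac{32}{9}$ ($W{\left(R,y \right)} = 4 + \frac{1}{9} \left(-4\right) = 4 - \frac{4}{9} = \frac{32}{9}$)
$P{\left(Q,V \right)} = \frac{32}{9}$
$p{\left(q \right)} = \frac{32 \sqrt{q}}{9}$
$119 - p{\left(-2 \right)} = 119 - \frac{32 \sqrt{-2}}{9} = 119 - \frac{32 i \sqrt{2}}{9}$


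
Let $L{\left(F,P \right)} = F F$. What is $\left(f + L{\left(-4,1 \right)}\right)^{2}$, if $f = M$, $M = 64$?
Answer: $6400$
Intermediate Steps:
$L{\left(F,P \right)} = F^{2}$
$f = 64$
$\left(f + L{\left(-4,1 \right)}\right)^{2} = \left(64 + \left(-4\right)^{2}\right)^{2} = \left(64 + 16\right)^{2} = 80^{2} = 6400$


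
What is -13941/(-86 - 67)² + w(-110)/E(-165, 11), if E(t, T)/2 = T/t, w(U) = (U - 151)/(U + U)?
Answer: -2172895/228888 ≈ -9.4933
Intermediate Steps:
w(U) = (-151 + U)/(2*U) (w(U) = (-151 + U)/((2*U)) = (-151 + U)*(1/(2*U)) = (-151 + U)/(2*U))
E(t, T) = 2*T/t (E(t, T) = 2*(T/t) = 2*T/t)
-13941/(-86 - 67)² + w(-110)/E(-165, 11) = -13941/(-86 - 67)² + ((½)*(-151 - 110)/(-110))/((2*11/(-165))) = -13941/((-153)²) + ((½)*(-1/110)*(-261))/((2*11*(-1/165))) = -13941/23409 + 261/(220*(-2/15)) = -13941*1/23409 + (261/220)*(-15/2) = -1549/2601 - 783/88 = -2172895/228888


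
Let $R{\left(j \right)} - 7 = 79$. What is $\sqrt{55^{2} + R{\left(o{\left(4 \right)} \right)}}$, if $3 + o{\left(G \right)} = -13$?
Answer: $\sqrt{3111} \approx 55.776$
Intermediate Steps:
$o{\left(G \right)} = -16$ ($o{\left(G \right)} = -3 - 13 = -16$)
$R{\left(j \right)} = 86$ ($R{\left(j \right)} = 7 + 79 = 86$)
$\sqrt{55^{2} + R{\left(o{\left(4 \right)} \right)}} = \sqrt{55^{2} + 86} = \sqrt{3025 + 86} = \sqrt{3111}$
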